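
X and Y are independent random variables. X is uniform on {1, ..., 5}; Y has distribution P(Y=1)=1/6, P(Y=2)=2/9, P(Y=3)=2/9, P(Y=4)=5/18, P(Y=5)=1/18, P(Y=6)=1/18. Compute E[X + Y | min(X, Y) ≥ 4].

125/14

P(min(X, Y) ≥ 4) = 7/45.
Summing (X+Y)·P(x,y) over outcomes with min(X, Y) ≥ 4 gives 25/18.
E[X + Y | min(X, Y) ≥ 4] = (25/18) / (7/45) = 125/14.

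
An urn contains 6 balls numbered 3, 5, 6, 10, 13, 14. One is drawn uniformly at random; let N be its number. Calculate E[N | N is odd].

7

P(N is odd) = 1/2.
Σ over the event: 3·1/6 + 5·1/6 + 13·1/6 = 7/2.
E[N | N is odd] = (7/2) / (1/2) = 7.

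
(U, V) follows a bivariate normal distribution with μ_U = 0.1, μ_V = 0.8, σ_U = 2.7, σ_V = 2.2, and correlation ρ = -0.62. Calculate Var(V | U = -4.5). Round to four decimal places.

The conditional variance in a bivariate normal is σ_V²(1 − ρ²), independent of x.
Var(V | U=-4.5) = (2.2)²·(1 − (-0.62)²) = 4.84·0.6156 = 2.9795.

2.9795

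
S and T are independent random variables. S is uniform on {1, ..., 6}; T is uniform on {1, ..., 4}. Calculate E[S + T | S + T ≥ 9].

Outcomes with S + T ≥ 9: (5,4), (6,3), (6,4), each with probability 1/24.
E[S + T | S + T ≥ 9] = (9 + 9 + 10) / 3 = 28/3.

28/3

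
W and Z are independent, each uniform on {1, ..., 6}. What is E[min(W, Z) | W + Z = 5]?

3/2

Outcomes with W + Z = 5: (1,4), (2,3), (3,2), (4,1), each with probability 1/36.
E[min(W, Z) | W + Z = 5] = (1 + 2 + 2 + 1) / 4 = 3/2.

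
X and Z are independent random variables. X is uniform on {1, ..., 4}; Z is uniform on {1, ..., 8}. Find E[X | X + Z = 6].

Outcomes with X + Z = 6: (1,5), (2,4), (3,3), (4,2), each with probability 1/32.
E[X | X + Z = 6] = (1 + 2 + 3 + 4) / 4 = 5/2.

5/2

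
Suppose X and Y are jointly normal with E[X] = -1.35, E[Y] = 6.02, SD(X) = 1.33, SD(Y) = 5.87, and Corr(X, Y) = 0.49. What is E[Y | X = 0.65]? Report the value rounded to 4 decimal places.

10.3453

For a bivariate normal, E[Y | X=x] = μ_Y + ρ·(σ_Y/σ_X)·(x − μ_X).
E[Y | X=0.65] = 6.02 + (0.49)·(5.87/1.33)·(0.65 − (-1.35)) = 6.02 + (2.16263)·(2) = 10.3453.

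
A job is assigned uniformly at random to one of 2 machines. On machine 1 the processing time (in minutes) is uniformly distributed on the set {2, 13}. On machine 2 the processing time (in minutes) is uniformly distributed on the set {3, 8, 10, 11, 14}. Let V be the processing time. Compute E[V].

167/20

E[V | machine 1] = (2+13)/2 = 15/2.
E[V | machine 2] = (3+8+10+11+14)/5 = 46/5.
By the law of total expectation,
E[V] = (1/2)·(15/2) + (1/2)·(46/5) = 167/20.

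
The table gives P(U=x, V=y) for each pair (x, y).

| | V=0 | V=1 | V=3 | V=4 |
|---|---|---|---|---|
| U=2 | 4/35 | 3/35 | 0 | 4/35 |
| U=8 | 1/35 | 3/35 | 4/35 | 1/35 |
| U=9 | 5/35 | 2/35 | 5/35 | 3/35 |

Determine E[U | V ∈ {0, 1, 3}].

P(V ∈ {0, 1, 3}) = 27/35.
Σ U·P over the event = 2·(4/35) + 2·(3/35) + 8·(1/35) + 8·(3/35) + 8·(4/35) + 9·(5/35) + 9·(2/35) + 9·(5/35) = 186/35.
E[U | V ∈ {0, 1, 3}] = (186/35) / (27/35) = 62/9.

62/9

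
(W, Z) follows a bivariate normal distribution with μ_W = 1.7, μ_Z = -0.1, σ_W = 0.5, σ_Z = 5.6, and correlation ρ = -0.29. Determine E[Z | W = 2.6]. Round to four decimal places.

-3.0232

For a bivariate normal, E[Z | W=x] = μ_Z + ρ·(σ_Z/σ_W)·(x − μ_W).
E[Z | W=2.6] = -0.1 + (-0.29)·(5.6/0.5)·(2.6 − (1.7)) = -0.1 + (-3.248)·(0.9) = -3.0232.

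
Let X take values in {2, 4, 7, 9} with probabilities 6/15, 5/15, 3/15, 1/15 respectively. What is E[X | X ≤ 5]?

32/11

P(X ≤ 5) = 11/15.
Σ over the event: 2·2/5 + 4·1/3 = 32/15.
E[X | X ≤ 5] = (32/15) / (11/15) = 32/11.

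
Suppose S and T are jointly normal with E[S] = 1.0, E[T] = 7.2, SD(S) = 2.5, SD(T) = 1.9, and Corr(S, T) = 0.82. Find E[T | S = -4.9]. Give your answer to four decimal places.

3.5231

E[T | S=x] = μ_T + ρ(σ_T/σ_S)(x − μ_S) for jointly normal variables.
E[T | S=-4.9] = 7.2 + (0.82)·(1.9/2.5)·(-4.9 − (1.0)) = 7.2 + (0.6232)·(-5.9) = 3.5231.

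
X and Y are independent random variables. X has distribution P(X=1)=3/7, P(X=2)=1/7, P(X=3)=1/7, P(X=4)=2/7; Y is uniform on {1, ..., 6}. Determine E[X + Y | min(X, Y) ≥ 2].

P(min(X, Y) ≥ 2) = 10/21.
Summing (X+Y)·P(x,y) over outcomes with min(X, Y) ≥ 2 gives 145/42.
E[X + Y | min(X, Y) ≥ 2] = (145/42) / (10/21) = 29/4.

29/4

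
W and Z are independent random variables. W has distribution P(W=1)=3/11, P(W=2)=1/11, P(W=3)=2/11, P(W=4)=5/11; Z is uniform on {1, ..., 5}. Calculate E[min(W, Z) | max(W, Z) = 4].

P(max(W, Z) = 4) = 26/55.
Summing min(W,Z)·P(x,y) over outcomes with max(W, Z) = 4 gives 61/55.
E[min(W, Z) | max(W, Z) = 4] = (61/55) / (26/55) = 61/26.

61/26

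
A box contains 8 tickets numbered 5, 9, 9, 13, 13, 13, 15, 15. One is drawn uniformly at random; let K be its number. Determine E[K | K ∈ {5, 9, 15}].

P(K ∈ {5, 9, 15}) = 5/8.
Σ over the event: 5·1/8 + 9·1/4 + 15·1/4 = 53/8.
E[K | K ∈ {5, 9, 15}] = (53/8) / (5/8) = 53/5.

53/5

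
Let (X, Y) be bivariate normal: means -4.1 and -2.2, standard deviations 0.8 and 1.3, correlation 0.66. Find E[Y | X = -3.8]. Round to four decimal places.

-1.8783

E[Y | X=x] = μ_Y + ρ(σ_Y/σ_X)(x − μ_X) for jointly normal variables.
E[Y | X=-3.8] = -2.2 + (0.66)·(1.3/0.8)·(-3.8 − (-4.1)) = -2.2 + (1.0725)·(0.3) = -1.8783.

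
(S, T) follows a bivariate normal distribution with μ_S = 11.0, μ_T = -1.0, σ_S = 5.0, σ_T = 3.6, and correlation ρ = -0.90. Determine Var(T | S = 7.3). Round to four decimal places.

2.4624

Var(T | S=x) = (1 − ρ²)·σ_T².
Var(T | S=7.3) = (3.6)²·(1 − (-0.90)²) = 12.96·0.19 = 2.4624.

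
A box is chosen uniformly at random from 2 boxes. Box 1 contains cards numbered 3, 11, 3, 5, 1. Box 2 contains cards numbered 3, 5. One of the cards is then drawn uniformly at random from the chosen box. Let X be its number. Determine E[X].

43/10

E[X | box 1] = (3+11+3+5+1)/5 = 23/5.
E[X | box 2] = (3+5)/2 = 4.
By the law of total expectation,
E[X] = (1/2)·(23/5) + (1/2)·(4) = 43/10.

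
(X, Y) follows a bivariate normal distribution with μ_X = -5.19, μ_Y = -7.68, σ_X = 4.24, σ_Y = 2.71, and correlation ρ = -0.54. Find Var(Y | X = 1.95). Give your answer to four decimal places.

5.2026

For a bivariate normal, Var(Y | X=x) = σ_Y²(1 − ρ²).
Var(Y | X=1.95) = (2.71)²·(1 − (-0.54)²) = 7.3441·0.7084 = 5.2026.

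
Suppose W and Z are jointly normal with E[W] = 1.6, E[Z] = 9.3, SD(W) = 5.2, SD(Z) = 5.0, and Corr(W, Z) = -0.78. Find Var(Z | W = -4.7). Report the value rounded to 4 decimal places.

Var(Z | W=x) = (1 − ρ²)·σ_Z².
Var(Z | W=-4.7) = (5.0)²·(1 − (-0.78)²) = 25·0.3916 = 9.7900.

9.7900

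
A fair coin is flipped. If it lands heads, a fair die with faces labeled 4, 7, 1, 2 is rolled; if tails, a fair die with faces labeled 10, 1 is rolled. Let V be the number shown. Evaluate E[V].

9/2

E[V | heads] = (4+7+1+2)/4 = 7/2.
E[V | tails] = (10+1)/2 = 11/2.
By the law of total expectation,
E[V] = (1/2)·(7/2) + (1/2)·(11/2) = 9/2.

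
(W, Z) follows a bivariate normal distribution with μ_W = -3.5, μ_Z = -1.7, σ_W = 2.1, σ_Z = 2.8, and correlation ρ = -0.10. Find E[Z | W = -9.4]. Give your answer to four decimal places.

-0.9133

E[Z | W=x] = μ_Z + ρ(σ_Z/σ_W)(x − μ_W) for jointly normal variables.
E[Z | W=-9.4] = -1.7 + (-0.10)·(2.8/2.1)·(-9.4 − (-3.5)) = -1.7 + (-0.133333)·(-5.9) = -0.9133.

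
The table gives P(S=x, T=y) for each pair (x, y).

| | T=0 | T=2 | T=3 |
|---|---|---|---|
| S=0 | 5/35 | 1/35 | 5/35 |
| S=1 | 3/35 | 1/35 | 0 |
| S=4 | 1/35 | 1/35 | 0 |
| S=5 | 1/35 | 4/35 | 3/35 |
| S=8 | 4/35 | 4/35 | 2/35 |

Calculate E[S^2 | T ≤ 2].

673/25

P(T ≤ 2) = 5/7.
Summing S^2·P(S=x,T=y) over the conditioning event gives 673/35.
E[S^2 | T ≤ 2] = (673/35) / (5/7) = 673/25.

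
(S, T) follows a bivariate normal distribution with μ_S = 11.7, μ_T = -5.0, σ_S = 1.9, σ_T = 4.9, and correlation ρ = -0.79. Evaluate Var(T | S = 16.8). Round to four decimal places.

9.0254

For a bivariate normal, Var(T | S=x) = σ_T²(1 − ρ²).
Var(T | S=16.8) = (4.9)²·(1 − (-0.79)²) = 24.01·0.3759 = 9.0254.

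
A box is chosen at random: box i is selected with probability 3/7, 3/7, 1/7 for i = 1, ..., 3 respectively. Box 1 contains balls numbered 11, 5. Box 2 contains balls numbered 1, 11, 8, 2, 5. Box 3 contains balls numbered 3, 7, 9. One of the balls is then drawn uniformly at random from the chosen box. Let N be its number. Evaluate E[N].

698/105

E[N | box 1] = (11+5)/2 = 8.
E[N | box 2] = (1+11+8+2+5)/5 = 27/5.
E[N | box 3] = (3+7+9)/3 = 19/3.
By the law of total expectation,
E[N] = (3/7)·(8) + (3/7)·(27/5) + (1/7)·(19/3) = 698/105.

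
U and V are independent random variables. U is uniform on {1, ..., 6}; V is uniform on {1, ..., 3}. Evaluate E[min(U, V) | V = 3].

Outcomes with V = 3: (1,3), (2,3), (3,3), (4,3), (5,3), (6,3), each with probability 1/18.
E[min(U, V) | V = 3] = (1 + 2 + 3 + 3 + 3 + 3) / 6 = 5/2.

5/2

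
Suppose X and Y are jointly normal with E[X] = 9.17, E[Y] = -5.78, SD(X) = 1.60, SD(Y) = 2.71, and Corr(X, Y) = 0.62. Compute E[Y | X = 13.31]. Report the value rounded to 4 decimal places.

-1.4325

The regression of Y on X has slope ρ·σ_Y/σ_X and passes through (μ_X, μ_Y).
E[Y | X=13.31] = -5.78 + (0.62)·(2.71/1.60)·(13.31 − (9.17)) = -5.78 + (1.05012)·(4.14) = -1.4325.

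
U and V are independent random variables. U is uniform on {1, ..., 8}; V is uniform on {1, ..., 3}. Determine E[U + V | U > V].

22/3

P(U > V) = 3/4.
Summing (U+V)·P(x,y) over outcomes with U > V gives 11/2.
E[U + V | U > V] = (11/2) / (3/4) = 22/3.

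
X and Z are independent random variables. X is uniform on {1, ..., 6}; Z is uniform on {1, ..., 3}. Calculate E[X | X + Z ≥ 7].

16/3

P(X + Z ≥ 7) = 1/3.
Summing X·P(x,y) over outcomes with X + Z ≥ 7 gives 16/9.
E[X | X + Z ≥ 7] = (16/9) / (1/3) = 16/3.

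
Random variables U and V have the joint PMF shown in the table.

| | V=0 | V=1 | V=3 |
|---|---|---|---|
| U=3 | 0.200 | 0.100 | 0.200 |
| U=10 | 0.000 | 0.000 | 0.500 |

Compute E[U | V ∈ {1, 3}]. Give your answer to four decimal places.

P(V ∈ {1, 3}) = 0.800.
Summing U·P(U=x,V=y) over the conditioning event gives 5.900.
E[U | V ∈ {1, 3}] = (5.900) / (0.800) = 7.3750.

7.3750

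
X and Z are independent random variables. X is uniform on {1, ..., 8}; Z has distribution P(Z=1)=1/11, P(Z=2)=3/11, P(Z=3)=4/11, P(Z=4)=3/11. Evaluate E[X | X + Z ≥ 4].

390/83

P(X + Z ≥ 4) = 83/88.
Summing X·P(x,y) over outcomes with X + Z ≥ 4 gives 195/44.
E[X | X + Z ≥ 4] = (195/44) / (83/88) = 390/83.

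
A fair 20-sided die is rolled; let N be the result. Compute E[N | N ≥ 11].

Given N ≥ 11, N is equally likely to be any of {11, 12, 13, 14, 15, 16, 17, 18, 19, 20}.
E[N | N ≥ 11] = (11 + 12 + 13 + 14 + 15 + 16 + 17 + 18 + 19 + 20) / 10 = 31/2.

31/2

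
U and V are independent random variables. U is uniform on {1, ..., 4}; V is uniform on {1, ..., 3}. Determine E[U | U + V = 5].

Outcomes with U + V = 5: (2,3), (3,2), (4,1), each with probability 1/12.
E[U | U + V = 5] = (2 + 3 + 4) / 3 = 3.

3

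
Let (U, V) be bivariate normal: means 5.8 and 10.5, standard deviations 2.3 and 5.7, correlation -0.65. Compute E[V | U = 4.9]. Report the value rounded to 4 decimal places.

For a bivariate normal, E[V | U=x] = μ_V + ρ·(σ_V/σ_U)·(x − μ_U).
E[V | U=4.9] = 10.5 + (-0.65)·(5.7/2.3)·(4.9 − (5.8)) = 10.5 + (-1.6109)·(-0.9) = 11.9498.

11.9498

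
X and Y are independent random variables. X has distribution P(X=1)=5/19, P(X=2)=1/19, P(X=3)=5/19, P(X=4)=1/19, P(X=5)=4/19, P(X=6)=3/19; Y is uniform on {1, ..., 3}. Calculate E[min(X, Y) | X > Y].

P(X > Y) = 35/57.
Summing min(X,Y)·P(x,y) over outcomes with X > Y gives 64/57.
E[min(X, Y) | X > Y] = (64/57) / (35/57) = 64/35.

64/35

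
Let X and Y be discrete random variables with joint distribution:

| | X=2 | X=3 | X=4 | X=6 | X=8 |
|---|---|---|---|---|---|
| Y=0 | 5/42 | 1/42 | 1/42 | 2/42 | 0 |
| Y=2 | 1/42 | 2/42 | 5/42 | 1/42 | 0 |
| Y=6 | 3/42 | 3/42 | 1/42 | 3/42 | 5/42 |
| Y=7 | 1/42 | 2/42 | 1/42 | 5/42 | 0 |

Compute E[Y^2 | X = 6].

P(X = 6) = 11/42.
Σ Y^2·P over the event = 0·(2/42) + 4·(1/42) + 36·(3/42) + 49·(5/42) = 17/2.
E[Y^2 | X = 6] = (17/2) / (11/42) = 357/11.

357/11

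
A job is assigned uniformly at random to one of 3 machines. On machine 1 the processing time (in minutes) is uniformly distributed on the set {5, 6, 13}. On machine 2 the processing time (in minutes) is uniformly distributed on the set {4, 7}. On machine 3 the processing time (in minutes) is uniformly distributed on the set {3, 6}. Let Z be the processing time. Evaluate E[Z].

E[Z | machine 1] = (5+6+13)/3 = 8.
E[Z | machine 2] = (4+7)/2 = 11/2.
E[Z | machine 3] = (3+6)/2 = 9/2.
By the law of total expectation,
E[Z] = (1/3)·(8) + (1/3)·(11/2) + (1/3)·(9/2) = 6.

6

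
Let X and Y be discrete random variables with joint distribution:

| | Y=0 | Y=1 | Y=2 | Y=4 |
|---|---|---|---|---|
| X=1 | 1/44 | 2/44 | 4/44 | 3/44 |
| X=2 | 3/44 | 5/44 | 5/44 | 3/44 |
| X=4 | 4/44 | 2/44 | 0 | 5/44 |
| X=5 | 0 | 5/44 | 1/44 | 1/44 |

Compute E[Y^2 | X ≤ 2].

P(X ≤ 2) = 13/22.
Σ Y^2·P over the event = 0·(1/44) + 1·(2/44) + 4·(4/44) + 16·(3/44) + 0·(3/44) + 1·(5/44) + 4·(5/44) + 16·(3/44) = 139/44.
E[Y^2 | X ≤ 2] = (139/44) / (13/22) = 139/26.

139/26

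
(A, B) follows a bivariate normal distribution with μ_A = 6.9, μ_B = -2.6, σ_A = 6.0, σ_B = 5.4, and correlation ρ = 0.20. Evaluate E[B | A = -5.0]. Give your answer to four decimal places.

-4.7420

The regression of B on A has slope ρ·σ_B/σ_A and passes through (μ_A, μ_B).
E[B | A=-5.0] = -2.6 + (0.20)·(5.4/6.0)·(-5.0 − (6.9)) = -2.6 + (0.18)·(-11.9) = -4.7420.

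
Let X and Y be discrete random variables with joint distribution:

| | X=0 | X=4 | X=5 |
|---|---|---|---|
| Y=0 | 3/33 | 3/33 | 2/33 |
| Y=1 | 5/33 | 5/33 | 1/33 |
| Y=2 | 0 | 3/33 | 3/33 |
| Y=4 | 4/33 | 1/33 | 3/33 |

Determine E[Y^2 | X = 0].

P(X = 0) = 4/11.
Σ Y^2·P over the event = 0·(3/33) + 1·(5/33) + 16·(4/33) = 23/11.
E[Y^2 | X = 0] = (23/11) / (4/11) = 23/4.

23/4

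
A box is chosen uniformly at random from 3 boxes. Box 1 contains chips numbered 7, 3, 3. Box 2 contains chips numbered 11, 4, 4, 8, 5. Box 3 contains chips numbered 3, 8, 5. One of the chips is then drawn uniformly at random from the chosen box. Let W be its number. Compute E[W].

241/45

E[W | box 1] = (7+3+3)/3 = 13/3.
E[W | box 2] = (11+4+4+8+5)/5 = 32/5.
E[W | box 3] = (3+8+5)/3 = 16/3.
By the law of total expectation,
E[W] = (1/3)·(13/3) + (1/3)·(32/5) + (1/3)·(16/3) = 241/45.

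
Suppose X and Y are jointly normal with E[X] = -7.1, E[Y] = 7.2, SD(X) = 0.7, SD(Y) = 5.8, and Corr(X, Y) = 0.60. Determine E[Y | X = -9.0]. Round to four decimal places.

For a bivariate normal, E[Y | X=x] = μ_Y + ρ·(σ_Y/σ_X)·(x − μ_X).
E[Y | X=-9.0] = 7.2 + (0.60)·(5.8/0.7)·(-9.0 − (-7.1)) = 7.2 + (4.9714)·(-1.9) = -2.2457.

-2.2457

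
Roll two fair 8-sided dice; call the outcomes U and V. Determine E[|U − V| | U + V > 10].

44/21

P(U + V > 10) = 21/64.
Summing |U−V|·P(x,y) over outcomes with U + V > 10 gives 11/16.
E[|U − V| | U + V > 10] = (11/16) / (21/64) = 44/21.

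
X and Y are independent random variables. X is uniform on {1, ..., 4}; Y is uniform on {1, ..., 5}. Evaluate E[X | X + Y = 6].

5/2

Outcomes with X + Y = 6: (1,5), (2,4), (3,3), (4,2), each with probability 1/20.
E[X | X + Y = 6] = (1 + 2 + 3 + 4) / 4 = 5/2.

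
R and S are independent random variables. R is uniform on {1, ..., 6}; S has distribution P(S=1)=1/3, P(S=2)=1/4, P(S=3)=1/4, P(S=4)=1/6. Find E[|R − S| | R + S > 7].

11/5

P(R + S > 7) = 5/24.
Summing |R−S|·P(x,y) over outcomes with R + S > 7 gives 11/24.
E[|R − S| | R + S > 7] = (11/24) / (5/24) = 11/5.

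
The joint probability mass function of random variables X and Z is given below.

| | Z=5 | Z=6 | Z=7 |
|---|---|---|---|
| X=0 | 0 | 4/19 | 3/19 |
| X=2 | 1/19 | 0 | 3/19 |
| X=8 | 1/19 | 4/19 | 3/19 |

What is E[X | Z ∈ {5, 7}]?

40/11

P(Z ∈ {5, 7}) = 11/19.
Σ X·P over the event = 0·(3/19) + 2·(1/19) + 2·(3/19) + 8·(1/19) + 8·(3/19) = 40/19.
E[X | Z ∈ {5, 7}] = (40/19) / (11/19) = 40/11.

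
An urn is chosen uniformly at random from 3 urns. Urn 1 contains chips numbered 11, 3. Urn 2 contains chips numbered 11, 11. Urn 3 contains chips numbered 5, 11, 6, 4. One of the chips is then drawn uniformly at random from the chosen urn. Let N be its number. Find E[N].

49/6

E[N | urn 1] = (11+3)/2 = 7.
E[N | urn 2] = (11+11)/2 = 11.
E[N | urn 3] = (5+11+6+4)/4 = 13/2.
By the law of total expectation,
E[N] = (1/3)·(7) + (1/3)·(11) + (1/3)·(13/2) = 49/6.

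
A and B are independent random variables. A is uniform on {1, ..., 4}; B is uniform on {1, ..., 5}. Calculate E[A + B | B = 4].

13/2

Outcomes with B = 4: (1,4), (2,4), (3,4), (4,4), each with probability 1/20.
E[A + B | B = 4] = (5 + 6 + 7 + 8) / 4 = 13/2.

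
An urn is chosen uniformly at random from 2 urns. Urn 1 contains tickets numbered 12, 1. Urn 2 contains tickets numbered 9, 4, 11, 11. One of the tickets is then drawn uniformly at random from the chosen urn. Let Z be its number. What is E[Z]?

61/8

E[Z | urn 1] = (12+1)/2 = 13/2.
E[Z | urn 2] = (9+4+11+11)/4 = 35/4.
By the law of total expectation,
E[Z] = (1/2)·(13/2) + (1/2)·(35/4) = 61/8.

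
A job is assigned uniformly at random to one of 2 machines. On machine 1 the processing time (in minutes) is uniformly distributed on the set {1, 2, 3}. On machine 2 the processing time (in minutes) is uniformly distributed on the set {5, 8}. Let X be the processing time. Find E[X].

E[X | machine 1] = (1+2+3)/3 = 2.
E[X | machine 2] = (5+8)/2 = 13/2.
E[X] = (1/2)·(2) + (1/2)·(13/2) = 17/4.

17/4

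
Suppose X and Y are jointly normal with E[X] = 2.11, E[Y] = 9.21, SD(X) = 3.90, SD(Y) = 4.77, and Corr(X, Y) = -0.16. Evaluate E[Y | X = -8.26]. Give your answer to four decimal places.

11.2393

E[Y | X=x] = μ_Y + ρ(σ_Y/σ_X)(x − μ_X) for jointly normal variables.
E[Y | X=-8.26] = 9.21 + (-0.16)·(4.77/3.90)·(-8.26 − (2.11)) = 9.21 + (-0.19569)·(-10.37) = 11.2393.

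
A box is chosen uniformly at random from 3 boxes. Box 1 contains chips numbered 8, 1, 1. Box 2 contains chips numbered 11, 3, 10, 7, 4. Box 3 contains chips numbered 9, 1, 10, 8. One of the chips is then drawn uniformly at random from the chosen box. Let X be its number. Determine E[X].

52/9

E[X | box 1] = (8+1+1)/3 = 10/3.
E[X | box 2] = (11+3+10+7+4)/5 = 7.
E[X | box 3] = (9+1+10+8)/4 = 7.
By the law of total expectation,
E[X] = (1/3)·(10/3) + (1/3)·(7) + (1/3)·(7) = 52/9.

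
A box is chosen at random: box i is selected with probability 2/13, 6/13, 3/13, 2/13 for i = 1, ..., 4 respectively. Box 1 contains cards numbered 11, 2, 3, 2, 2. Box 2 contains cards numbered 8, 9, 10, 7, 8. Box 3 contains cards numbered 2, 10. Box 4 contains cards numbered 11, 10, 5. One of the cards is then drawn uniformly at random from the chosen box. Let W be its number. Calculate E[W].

E[W | box 1] = (11+2+3+2+2)/5 = 4.
E[W | box 2] = (8+9+10+7+8)/5 = 42/5.
E[W | box 3] = (2+10)/2 = 6.
E[W | box 4] = (11+10+5)/3 = 26/3.
By the law of total expectation,
E[W] = (2/13)·(4) + (6/13)·(42/5) + (3/13)·(6) + (2/13)·(26/3) = 1406/195.

1406/195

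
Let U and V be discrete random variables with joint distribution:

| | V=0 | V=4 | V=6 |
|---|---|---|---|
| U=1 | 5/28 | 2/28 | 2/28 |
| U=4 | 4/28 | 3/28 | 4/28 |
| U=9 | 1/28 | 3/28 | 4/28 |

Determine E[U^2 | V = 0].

15

P(V = 0) = 5/14.
Σ U^2·P over the event = 1·(5/28) + 16·(4/28) + 81·(1/28) = 75/14.
E[U^2 | V = 0] = (75/14) / (5/14) = 15.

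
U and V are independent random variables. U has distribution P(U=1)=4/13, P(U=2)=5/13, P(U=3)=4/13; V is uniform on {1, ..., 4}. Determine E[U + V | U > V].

51/13

P(U > V) = 1/4.
Summing (U+V)·P(x,y) over outcomes with U > V gives 51/52.
E[U + V | U > V] = (51/52) / (1/4) = 51/13.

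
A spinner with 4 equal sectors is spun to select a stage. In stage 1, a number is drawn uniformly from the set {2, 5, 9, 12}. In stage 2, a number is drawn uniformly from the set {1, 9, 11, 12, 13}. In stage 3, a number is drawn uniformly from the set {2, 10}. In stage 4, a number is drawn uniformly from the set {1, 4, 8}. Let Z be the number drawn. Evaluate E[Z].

199/30

E[Z | stage 1] = (2+5+9+12)/4 = 7.
E[Z | stage 2] = (1+9+11+12+13)/5 = 46/5.
E[Z | stage 3] = (2+10)/2 = 6.
E[Z | stage 4] = (1+4+8)/3 = 13/3.
By the law of total expectation,
E[Z] = (1/4)·(7) + (1/4)·(46/5) + (1/4)·(6) + (1/4)·(13/3) = 199/30.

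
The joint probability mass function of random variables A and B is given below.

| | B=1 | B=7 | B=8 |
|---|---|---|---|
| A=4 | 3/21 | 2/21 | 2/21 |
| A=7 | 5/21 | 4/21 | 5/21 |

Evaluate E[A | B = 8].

P(B = 8) = 1/3.
Σ A·P over the event = 4·(2/21) + 7·(5/21) = 43/21.
E[A | B = 8] = (43/21) / (1/3) = 43/7.

43/7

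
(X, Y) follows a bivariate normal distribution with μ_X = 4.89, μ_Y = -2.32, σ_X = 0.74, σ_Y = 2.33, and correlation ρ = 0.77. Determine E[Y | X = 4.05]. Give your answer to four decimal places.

The regression of Y on X has slope ρ·σ_Y/σ_X and passes through (μ_X, μ_Y).
E[Y | X=4.05] = -2.32 + (0.77)·(2.33/0.74)·(4.05 − (4.89)) = -2.32 + (2.42446)·(-0.84) = -4.3565.

-4.3565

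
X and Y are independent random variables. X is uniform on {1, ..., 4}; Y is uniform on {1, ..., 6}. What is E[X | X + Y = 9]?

Outcomes with X + Y = 9: (3,6), (4,5), each with probability 1/24.
E[X | X + Y = 9] = (3 + 4) / 2 = 7/2.

7/2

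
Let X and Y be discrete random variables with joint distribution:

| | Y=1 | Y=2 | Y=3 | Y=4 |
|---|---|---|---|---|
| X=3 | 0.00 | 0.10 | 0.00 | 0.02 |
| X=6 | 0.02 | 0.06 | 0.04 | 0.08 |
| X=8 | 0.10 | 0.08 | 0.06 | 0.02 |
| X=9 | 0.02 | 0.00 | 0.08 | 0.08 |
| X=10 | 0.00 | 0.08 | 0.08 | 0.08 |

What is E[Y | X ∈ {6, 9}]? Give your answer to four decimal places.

P(X ∈ {6, 9}) = 0.38.
Σ Y·P over the event = 1·(0.02) + 2·(0.06) + 3·(0.04) + 4·(0.08) + 1·(0.02) + 3·(0.08) + 4·(0.08) = 1.16.
E[Y | X ∈ {6, 9}] = (1.16) / (0.38) = 3.0526.

3.0526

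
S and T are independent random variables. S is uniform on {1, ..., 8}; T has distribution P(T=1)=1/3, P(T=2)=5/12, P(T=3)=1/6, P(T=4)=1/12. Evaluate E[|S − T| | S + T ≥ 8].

P(S + T ≥ 8) = 3/8.
Summing |S−T|·P(x,y) over outcomes with S + T ≥ 8 gives 55/32.
E[|S − T| | S + T ≥ 8] = (55/32) / (3/8) = 55/12.

55/12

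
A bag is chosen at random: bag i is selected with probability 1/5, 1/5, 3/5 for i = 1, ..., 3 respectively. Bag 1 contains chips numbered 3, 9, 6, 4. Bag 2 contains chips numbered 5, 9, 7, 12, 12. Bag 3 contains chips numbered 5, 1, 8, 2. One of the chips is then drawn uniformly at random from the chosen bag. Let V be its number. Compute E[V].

E[V | bag 1] = (3+9+6+4)/4 = 11/2.
E[V | bag 2] = (5+9+7+12+12)/5 = 9.
E[V | bag 3] = (5+1+8+2)/4 = 4.
By the law of total expectation,
E[V] = (1/5)·(11/2) + (1/5)·(9) + (3/5)·(4) = 53/10.

53/10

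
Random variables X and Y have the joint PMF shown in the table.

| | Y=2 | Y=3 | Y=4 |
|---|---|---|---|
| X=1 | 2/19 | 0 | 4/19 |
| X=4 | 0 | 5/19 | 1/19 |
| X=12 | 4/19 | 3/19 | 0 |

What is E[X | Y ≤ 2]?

25/3

P(Y ≤ 2) = 6/19.
Σ X·P over the event = 1·(2/19) + 12·(4/19) = 50/19.
E[X | Y ≤ 2] = (50/19) / (6/19) = 25/3.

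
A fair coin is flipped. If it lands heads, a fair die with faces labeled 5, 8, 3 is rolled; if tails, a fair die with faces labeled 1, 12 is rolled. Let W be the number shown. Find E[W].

E[W | heads] = (5+8+3)/3 = 16/3.
E[W | tails] = (1+12)/2 = 13/2.
By the law of total expectation,
E[W] = (1/2)·(16/3) + (1/2)·(13/2) = 71/12.

71/12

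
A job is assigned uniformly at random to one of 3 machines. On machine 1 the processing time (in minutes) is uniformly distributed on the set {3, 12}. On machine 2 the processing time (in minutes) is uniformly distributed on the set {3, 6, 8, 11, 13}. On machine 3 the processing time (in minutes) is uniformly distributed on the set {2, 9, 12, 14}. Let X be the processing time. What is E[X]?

499/60

E[X | machine 1] = (3+12)/2 = 15/2.
E[X | machine 2] = (3+6+8+11+13)/5 = 41/5.
E[X | machine 3] = (2+9+12+14)/4 = 37/4.
E[X] = (1/3)·(15/2) + (1/3)·(41/5) + (1/3)·(37/4) = 499/60.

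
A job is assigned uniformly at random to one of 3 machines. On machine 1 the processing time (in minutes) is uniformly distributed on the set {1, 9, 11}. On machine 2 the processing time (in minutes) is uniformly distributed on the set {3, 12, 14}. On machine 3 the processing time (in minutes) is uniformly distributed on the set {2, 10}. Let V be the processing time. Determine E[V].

68/9

E[V | machine 1] = (1+9+11)/3 = 7.
E[V | machine 2] = (3+12+14)/3 = 29/3.
E[V | machine 3] = (2+10)/2 = 6.
By the law of total expectation,
E[V] = (1/3)·(7) + (1/3)·(29/3) + (1/3)·(6) = 68/9.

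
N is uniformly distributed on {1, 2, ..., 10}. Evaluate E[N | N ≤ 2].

3/2

Given N ≤ 2, N is equally likely to be any of {1, 2}.
E[N | N ≤ 2] = (1 + 2) / 2 = 3/2.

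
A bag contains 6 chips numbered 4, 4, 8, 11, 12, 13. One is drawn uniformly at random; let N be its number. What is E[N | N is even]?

7

P(N is even) = 2/3.
Σ over the event: 4·1/3 + 8·1/6 + 12·1/6 = 14/3.
E[N | N is even] = (14/3) / (2/3) = 7.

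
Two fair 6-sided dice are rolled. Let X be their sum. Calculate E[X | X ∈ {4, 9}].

P(X ∈ {4, 9}) = 7/36.
Σ over the event: 4·1/12 + 9·1/9 = 4/3.
E[X | X ∈ {4, 9}] = (4/3) / (7/36) = 48/7.

48/7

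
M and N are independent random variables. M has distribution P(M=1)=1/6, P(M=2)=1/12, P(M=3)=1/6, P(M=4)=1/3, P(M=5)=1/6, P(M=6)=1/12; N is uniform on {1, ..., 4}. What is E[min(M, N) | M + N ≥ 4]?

98/43

P(M + N ≥ 4) = 43/48.
Summing min(M,N)·P(x,y) over outcomes with M + N ≥ 4 gives 49/24.
E[min(M, N) | M + N ≥ 4] = (49/24) / (43/48) = 98/43.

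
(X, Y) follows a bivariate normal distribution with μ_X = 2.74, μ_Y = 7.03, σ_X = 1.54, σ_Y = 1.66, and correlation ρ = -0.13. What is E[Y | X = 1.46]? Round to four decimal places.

E[Y | X=x] = μ_Y + ρ(σ_Y/σ_X)(x − μ_X) for jointly normal variables.
E[Y | X=1.46] = 7.03 + (-0.13)·(1.66/1.54)·(1.46 − (2.74)) = 7.03 + (-0.14013)·(-1.28) = 7.2094.

7.2094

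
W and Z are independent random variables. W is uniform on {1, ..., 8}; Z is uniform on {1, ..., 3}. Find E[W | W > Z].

49/9

P(W > Z) = 3/4.
Summing W·P(x,y) over outcomes with W > Z gives 49/12.
E[W | W > Z] = (49/12) / (3/4) = 49/9.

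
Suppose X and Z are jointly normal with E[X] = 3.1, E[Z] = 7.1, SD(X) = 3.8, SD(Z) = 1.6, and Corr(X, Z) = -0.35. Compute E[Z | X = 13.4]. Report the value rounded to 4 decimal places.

E[Z | X=x] = μ_Z + ρ(σ_Z/σ_X)(x − μ_X) for jointly normal variables.
E[Z | X=13.4] = 7.1 + (-0.35)·(1.6/3.8)·(13.4 − (3.1)) = 7.1 + (-0.14737)·(10.3) = 5.5821.

5.5821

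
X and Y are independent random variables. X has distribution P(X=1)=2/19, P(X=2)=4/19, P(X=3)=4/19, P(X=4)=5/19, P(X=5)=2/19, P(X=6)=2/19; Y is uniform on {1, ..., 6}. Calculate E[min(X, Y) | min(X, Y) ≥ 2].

P(min(X, Y) ≥ 2) = 85/114.
Summing min(X,Y)·P(x,y) over outcomes with min(X, Y) ≥ 2 gives 259/114.
E[min(X, Y) | min(X, Y) ≥ 2] = (259/114) / (85/114) = 259/85.

259/85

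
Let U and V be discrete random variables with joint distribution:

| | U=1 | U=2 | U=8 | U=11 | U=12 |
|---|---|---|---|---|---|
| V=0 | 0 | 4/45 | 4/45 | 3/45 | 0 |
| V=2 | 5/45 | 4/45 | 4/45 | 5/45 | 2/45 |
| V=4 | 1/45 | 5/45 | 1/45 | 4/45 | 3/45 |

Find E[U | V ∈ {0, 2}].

197/31

P(V ∈ {0, 2}) = 31/45.
Σ U·P over the event = 1·(5/45) + 2·(4/45) + 2·(4/45) + 8·(4/45) + 8·(4/45) + 11·(3/45) + 11·(5/45) + 12·(2/45) = 197/45.
E[U | V ∈ {0, 2}] = (197/45) / (31/45) = 197/31.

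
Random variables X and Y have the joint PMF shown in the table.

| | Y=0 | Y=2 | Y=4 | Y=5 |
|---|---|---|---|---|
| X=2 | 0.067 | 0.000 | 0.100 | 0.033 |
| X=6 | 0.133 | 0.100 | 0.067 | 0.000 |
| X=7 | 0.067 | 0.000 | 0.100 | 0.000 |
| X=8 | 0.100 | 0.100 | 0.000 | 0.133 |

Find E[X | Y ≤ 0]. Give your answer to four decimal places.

P(Y ≤ 0) = 0.367.
Σ X·P over the event = 2·(0.067) + 6·(0.133) + 7·(0.067) + 8·(0.100) = 2.201.
E[X | Y ≤ 0] = (2.201) / (0.367) = 5.9973.

5.9973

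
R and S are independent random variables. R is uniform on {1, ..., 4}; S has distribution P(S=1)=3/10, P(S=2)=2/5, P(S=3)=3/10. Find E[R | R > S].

P(R > S) = 1/2.
Summing R·P(x,y) over outcomes with R > S gives 67/40.
E[R | R > S] = (67/40) / (1/2) = 67/20.

67/20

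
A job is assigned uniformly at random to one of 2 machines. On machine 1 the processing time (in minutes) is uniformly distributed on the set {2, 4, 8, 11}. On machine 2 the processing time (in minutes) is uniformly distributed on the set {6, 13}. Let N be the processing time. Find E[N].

E[N | machine 1] = (2+4+8+11)/4 = 25/4.
E[N | machine 2] = (6+13)/2 = 19/2.
By the law of total expectation,
E[N] = (1/2)·(25/4) + (1/2)·(19/2) = 63/8.

63/8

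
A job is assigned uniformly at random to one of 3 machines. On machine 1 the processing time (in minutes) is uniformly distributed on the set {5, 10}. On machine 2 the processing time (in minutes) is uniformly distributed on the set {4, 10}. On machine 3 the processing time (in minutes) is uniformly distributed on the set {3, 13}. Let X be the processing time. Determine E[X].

15/2

E[X | machine 1] = (5+10)/2 = 15/2.
E[X | machine 2] = (4+10)/2 = 7.
E[X | machine 3] = (3+13)/2 = 8.
E[X] = (1/3)·(15/2) + (1/3)·(7) + (1/3)·(8) = 15/2.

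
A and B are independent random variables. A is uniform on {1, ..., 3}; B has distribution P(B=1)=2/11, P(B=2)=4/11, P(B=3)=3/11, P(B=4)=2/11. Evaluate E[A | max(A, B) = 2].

P(max(A, B) = 2) = 10/33.
Summing A·P(x,y) over outcomes with max(A, B) = 2 gives 16/33.
E[A | max(A, B) = 2] = (16/33) / (10/33) = 8/5.

8/5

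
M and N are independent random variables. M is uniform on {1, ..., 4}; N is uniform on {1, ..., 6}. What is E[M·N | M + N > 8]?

P(M + N > 8) = 1/8.
Summing MN·P(x,y) over outcomes with M + N > 8 gives 31/12.
E[M·N | M + N > 8] = (31/12) / (1/8) = 62/3.

62/3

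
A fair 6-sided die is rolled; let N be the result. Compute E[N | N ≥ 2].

Given N ≥ 2, N is equally likely to be any of {2, 3, 4, 5, 6}.
E[N | N ≥ 2] = (2 + 3 + 4 + 5 + 6) / 5 = 4.

4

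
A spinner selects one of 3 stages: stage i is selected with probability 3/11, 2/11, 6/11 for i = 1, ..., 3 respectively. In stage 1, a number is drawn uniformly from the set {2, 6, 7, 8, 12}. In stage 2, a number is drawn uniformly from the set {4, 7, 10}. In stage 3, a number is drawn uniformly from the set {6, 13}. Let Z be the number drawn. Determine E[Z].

E[Z | stage 1] = (2+6+7+8+12)/5 = 7.
E[Z | stage 2] = (4+7+10)/3 = 7.
E[Z | stage 3] = (6+13)/2 = 19/2.
By the law of total expectation,
E[Z] = (3/11)·(7) + (2/11)·(7) + (6/11)·(19/2) = 92/11.

92/11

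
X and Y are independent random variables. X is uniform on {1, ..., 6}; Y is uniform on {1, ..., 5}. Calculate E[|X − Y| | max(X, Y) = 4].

Outcomes with max(X, Y) = 4: (1,4), (2,4), (3,4), (4,1), (4,2), (4,3), (4,4), each with probability 1/30.
E[|X − Y| | max(X, Y) = 4] = (3 + 2 + 1 + 3 + 2 + 1 + 0) / 7 = 12/7.

12/7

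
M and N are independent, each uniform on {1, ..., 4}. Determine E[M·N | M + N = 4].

Outcomes with M + N = 4: (1,3), (2,2), (3,1), each with probability 1/16.
E[M·N | M + N = 4] = (3 + 4 + 3) / 3 = 10/3.

10/3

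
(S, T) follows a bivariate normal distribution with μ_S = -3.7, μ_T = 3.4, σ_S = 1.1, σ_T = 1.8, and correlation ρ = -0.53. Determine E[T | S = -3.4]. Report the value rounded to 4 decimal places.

The regression of T on S has slope ρ·σ_T/σ_S and passes through (μ_S, μ_T).
E[T | S=-3.4] = 3.4 + (-0.53)·(1.8/1.1)·(-3.4 − (-3.7)) = 3.4 + (-0.86727)·(0.3) = 3.1398.

3.1398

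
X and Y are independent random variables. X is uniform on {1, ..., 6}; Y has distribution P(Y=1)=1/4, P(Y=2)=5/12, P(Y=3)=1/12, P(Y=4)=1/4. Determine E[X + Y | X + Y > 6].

111/14

P(X + Y > 6) = 7/18.
Summing (X+Y)·P(x,y) over outcomes with X + Y > 6 gives 37/12.
E[X + Y | X + Y > 6] = (37/12) / (7/18) = 111/14.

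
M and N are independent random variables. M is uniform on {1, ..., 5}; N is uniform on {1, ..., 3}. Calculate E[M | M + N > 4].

35/9

Outcomes with M + N > 4: (2,3), (3,2), (3,3), (4,1), (4,2), (4,3), (5,1), (5,2), (5,3), each with probability 1/15.
E[M | M + N > 4] = (2 + 3 + 3 + 4 + 4 + 4 + 5 + 5 + 5) / 9 = 35/9.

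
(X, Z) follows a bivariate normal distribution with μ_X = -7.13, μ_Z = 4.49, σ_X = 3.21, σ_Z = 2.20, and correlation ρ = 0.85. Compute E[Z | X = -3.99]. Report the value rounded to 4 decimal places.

The regression of Z on X has slope ρ·σ_Z/σ_X and passes through (μ_X, μ_Z).
E[Z | X=-3.99] = 4.49 + (0.85)·(2.20/3.21)·(-3.99 − (-7.13)) = 4.49 + (0.58255)·(3.14) = 6.3192.

6.3192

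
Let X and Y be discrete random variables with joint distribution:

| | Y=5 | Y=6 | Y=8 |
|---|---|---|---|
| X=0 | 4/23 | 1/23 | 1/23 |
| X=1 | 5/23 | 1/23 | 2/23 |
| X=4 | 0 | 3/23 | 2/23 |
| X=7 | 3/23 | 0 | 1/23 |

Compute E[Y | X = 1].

P(X = 1) = 8/23.
Σ Y·P over the event = 5·(5/23) + 6·(1/23) + 8·(2/23) = 47/23.
E[Y | X = 1] = (47/23) / (8/23) = 47/8.

47/8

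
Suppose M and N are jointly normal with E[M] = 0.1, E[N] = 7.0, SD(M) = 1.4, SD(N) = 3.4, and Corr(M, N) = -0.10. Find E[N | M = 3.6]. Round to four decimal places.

6.1500

For a bivariate normal, E[N | M=x] = μ_N + ρ·(σ_N/σ_M)·(x − μ_M).
E[N | M=3.6] = 7.0 + (-0.10)·(3.4/1.4)·(3.6 − (0.1)) = 7.0 + (-0.24286)·(3.5) = 6.1500.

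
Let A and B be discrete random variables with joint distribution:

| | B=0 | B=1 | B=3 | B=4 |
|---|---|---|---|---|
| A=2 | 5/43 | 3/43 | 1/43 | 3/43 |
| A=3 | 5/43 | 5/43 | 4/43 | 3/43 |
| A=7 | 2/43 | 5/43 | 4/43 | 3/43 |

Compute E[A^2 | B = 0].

163/12

P(B = 0) = 12/43.
Summing A^2·P(A=x,B=y) over the conditioning event gives 163/43.
E[A^2 | B = 0] = (163/43) / (12/43) = 163/12.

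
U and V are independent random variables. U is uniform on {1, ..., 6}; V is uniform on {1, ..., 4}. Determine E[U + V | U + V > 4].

P(U + V > 4) = 3/4.
Summing (U+V)·P(x,y) over outcomes with U + V > 4 gives 31/6.
E[U + V | U + V > 4] = (31/6) / (3/4) = 62/9.

62/9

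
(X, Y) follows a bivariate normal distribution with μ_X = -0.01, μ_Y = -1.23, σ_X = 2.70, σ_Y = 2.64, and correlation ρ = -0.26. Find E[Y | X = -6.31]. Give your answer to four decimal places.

For a bivariate normal, E[Y | X=x] = μ_Y + ρ·(σ_Y/σ_X)·(x − μ_X).
E[Y | X=-6.31] = -1.23 + (-0.26)·(2.64/2.70)·(-6.31 − (-0.01)) = -1.23 + (-0.25422)·(-6.3) = 0.3716.

0.3716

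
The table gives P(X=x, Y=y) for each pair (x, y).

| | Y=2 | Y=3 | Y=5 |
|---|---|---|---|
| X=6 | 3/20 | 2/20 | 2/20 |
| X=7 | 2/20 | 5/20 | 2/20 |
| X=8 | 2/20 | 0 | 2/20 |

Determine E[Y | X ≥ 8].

P(X ≥ 8) = 1/5.
Σ Y·P over the event = 2·(2/20) + 5·(2/20) = 7/10.
E[Y | X ≥ 8] = (7/10) / (1/5) = 7/2.

7/2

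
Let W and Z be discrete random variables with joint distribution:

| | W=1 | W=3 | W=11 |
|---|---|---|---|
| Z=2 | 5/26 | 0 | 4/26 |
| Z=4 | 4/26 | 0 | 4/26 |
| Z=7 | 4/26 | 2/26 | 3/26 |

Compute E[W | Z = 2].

49/9

P(Z = 2) = 9/26.
Summing W·P(W=x,Z=y) over the conditioning event gives 49/26.
E[W | Z = 2] = (49/26) / (9/26) = 49/9.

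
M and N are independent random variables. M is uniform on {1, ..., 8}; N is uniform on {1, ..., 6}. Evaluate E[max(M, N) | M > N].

P(M > N) = 9/16.
Summing max(M,N)·P(x,y) over outcomes with M > N gives 10/3.
E[max(M, N) | M > N] = (10/3) / (9/16) = 160/27.

160/27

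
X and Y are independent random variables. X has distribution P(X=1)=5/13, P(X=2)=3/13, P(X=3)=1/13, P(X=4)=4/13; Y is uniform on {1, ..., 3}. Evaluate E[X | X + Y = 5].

P(X + Y = 5) = 8/39.
Summing X·P(x,y) over outcomes with X + Y = 5 gives 25/39.
E[X | X + Y = 5] = (25/39) / (8/39) = 25/8.

25/8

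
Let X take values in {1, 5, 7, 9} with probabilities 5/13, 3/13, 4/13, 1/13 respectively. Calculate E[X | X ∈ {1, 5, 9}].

P(X ∈ {1, 5, 9}) = 9/13.
Σ over the event: 1·5/13 + 5·3/13 + 9·1/13 = 29/13.
E[X | X ∈ {1, 5, 9}] = (29/13) / (9/13) = 29/9.

29/9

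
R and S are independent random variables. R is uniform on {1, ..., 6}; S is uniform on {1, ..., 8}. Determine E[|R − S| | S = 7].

P(S = 7) = 1/8.
Summing |R−S|·P(x,y) over outcomes with S = 7 gives 7/16.
E[|R − S| | S = 7] = (7/16) / (1/8) = 7/2.

7/2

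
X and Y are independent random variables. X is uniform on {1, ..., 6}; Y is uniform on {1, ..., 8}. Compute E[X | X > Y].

14/3

P(X > Y) = 5/16.
Summing X·P(x,y) over outcomes with X > Y gives 35/24.
E[X | X > Y] = (35/24) / (5/16) = 14/3.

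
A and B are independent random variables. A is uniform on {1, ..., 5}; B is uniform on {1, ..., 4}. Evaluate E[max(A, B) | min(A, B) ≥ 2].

P(min(A, B) ≥ 2) = 3/5.
Summing max(A,B)·P(x,y) over outcomes with min(A, B) ≥ 2 gives 23/10.
E[max(A, B) | min(A, B) ≥ 2] = (23/10) / (3/5) = 23/6.

23/6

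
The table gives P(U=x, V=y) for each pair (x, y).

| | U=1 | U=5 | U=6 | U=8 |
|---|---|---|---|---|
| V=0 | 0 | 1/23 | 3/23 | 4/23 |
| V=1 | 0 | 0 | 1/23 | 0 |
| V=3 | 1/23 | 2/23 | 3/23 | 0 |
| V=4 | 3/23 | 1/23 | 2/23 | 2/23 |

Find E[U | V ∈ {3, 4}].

65/14

P(V ∈ {3, 4}) = 14/23.
Σ U·P over the event = 1·(1/23) + 1·(3/23) + 5·(2/23) + 5·(1/23) + 6·(3/23) + 6·(2/23) + 8·(2/23) = 65/23.
E[U | V ∈ {3, 4}] = (65/23) / (14/23) = 65/14.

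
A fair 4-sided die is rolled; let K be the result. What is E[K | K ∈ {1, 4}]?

5/2

P(K ∈ {1, 4}) = 1/2.
Σ over the event: 1·1/4 + 4·1/4 = 5/4.
E[K | K ∈ {1, 4}] = (5/4) / (1/2) = 5/2.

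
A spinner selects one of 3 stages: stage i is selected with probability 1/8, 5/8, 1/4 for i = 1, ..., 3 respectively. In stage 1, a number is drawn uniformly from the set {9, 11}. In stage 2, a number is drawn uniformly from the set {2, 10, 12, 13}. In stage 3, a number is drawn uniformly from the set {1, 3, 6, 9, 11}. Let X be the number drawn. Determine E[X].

E[X | stage 1] = (9+11)/2 = 10.
E[X | stage 2] = (2+10+12+13)/4 = 37/4.
E[X | stage 3] = (1+3+6+9+11)/5 = 6.
E[X] = (1/8)·(10) + (5/8)·(37/4) + (1/4)·(6) = 273/32.

273/32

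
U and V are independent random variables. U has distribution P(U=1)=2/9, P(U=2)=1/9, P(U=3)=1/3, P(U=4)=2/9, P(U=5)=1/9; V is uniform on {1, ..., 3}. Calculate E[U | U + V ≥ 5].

P(U + V ≥ 5) = 16/27.
Summing U·P(x,y) over outcomes with U + V ≥ 5 gives 59/27.
E[U | U + V ≥ 5] = (59/27) / (16/27) = 59/16.

59/16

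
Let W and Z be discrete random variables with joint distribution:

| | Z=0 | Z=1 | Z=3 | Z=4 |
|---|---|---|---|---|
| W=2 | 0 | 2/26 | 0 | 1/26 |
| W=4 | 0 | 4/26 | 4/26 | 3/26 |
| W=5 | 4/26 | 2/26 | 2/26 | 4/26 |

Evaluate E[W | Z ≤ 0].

5

P(Z ≤ 0) = 2/13.
Σ W·P over the event = 5·(4/26) = 10/13.
E[W | Z ≤ 0] = (10/13) / (2/13) = 5.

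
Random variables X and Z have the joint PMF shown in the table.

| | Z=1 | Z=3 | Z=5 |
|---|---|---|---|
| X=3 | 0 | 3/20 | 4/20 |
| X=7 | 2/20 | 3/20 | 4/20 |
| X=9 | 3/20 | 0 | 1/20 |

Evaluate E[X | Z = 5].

49/9

P(Z = 5) = 9/20.
Σ X·P over the event = 3·(4/20) + 7·(4/20) + 9·(1/20) = 49/20.
E[X | Z = 5] = (49/20) / (9/20) = 49/9.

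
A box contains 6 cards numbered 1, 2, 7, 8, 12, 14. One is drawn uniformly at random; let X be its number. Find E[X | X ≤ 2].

3/2

P(X ≤ 2) = 1/3.
Σ over the event: 1·1/6 + 2·1/6 = 1/2.
E[X | X ≤ 2] = (1/2) / (1/3) = 3/2.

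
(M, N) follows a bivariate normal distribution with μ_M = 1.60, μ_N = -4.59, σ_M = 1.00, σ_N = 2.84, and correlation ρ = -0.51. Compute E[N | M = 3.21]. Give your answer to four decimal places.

-6.9219

For a bivariate normal, E[N | M=x] = μ_N + ρ·(σ_N/σ_M)·(x − μ_M).
E[N | M=3.21] = -4.59 + (-0.51)·(2.84/1.00)·(3.21 − (1.60)) = -4.59 + (-1.4484)·(1.61) = -6.9219.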